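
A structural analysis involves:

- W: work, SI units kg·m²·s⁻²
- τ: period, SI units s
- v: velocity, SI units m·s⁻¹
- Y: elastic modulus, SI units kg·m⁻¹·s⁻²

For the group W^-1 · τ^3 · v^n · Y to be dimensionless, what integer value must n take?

Balance the L exponent: (1)·n from v, plus −(2) + 3·(0) + (-1) = -3 from the rest, must sum to zero.
n − 3 = 0, so n = 3.

3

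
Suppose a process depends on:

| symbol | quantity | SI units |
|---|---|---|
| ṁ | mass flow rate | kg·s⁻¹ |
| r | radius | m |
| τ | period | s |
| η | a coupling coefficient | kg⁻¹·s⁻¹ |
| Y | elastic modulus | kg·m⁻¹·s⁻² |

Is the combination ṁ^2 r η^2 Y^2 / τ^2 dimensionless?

no

Sum the exponent of each base dimension across the product:
  M: 2·[ṁ]_M + [r]_M − 2·[τ]_M + 2·[η]_M + 2·[Y]_M = 2·(1) + (0) − 2·(0) + 2·(-1) + 2·(1) = 2
  L: 2·[ṁ]_L + [r]_L − 2·[τ]_L + 2·[η]_L + 2·[Y]_L = 2·(0) + (1) − 2·(0) + 2·(0) + 2·(-1) = -1
  T: 2·[ṁ]_T + [r]_T − 2·[τ]_T + 2·[η]_T + 2·[Y]_T = 2·(-1) + (0) − 2·(1) + 2·(-1) + 2·(-2) = -10
Net dimensions [M² L⁻¹ T⁻¹⁰] ≠ [1] — not dimensionless.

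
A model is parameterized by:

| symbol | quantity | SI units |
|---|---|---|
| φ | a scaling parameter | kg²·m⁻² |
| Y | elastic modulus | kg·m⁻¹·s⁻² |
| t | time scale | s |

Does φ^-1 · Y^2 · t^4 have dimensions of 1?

yes

Sum the exponent of each base dimension across the product:
  M: −[φ]_M + 2·[Y]_M + 4·[t]_M = −(2) + 2·(1) + 4·(0) = 0
  L: −[φ]_L + 2·[Y]_L + 4·[t]_L = −(-2) + 2·(-1) + 4·(0) = 0
  T: −[φ]_T + 2·[Y]_T + 4·[t]_T = −(0) + 2·(-2) + 4·(1) = 0
All base exponents vanish — dimensionless.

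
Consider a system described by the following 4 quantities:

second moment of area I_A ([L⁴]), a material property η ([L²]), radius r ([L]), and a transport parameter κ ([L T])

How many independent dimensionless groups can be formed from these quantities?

There are 4 variables and 2 base dimensions (L, T).
The dimension matrix has rank 2.
Independent dimensionless groups: 4 − 2 = 2.

2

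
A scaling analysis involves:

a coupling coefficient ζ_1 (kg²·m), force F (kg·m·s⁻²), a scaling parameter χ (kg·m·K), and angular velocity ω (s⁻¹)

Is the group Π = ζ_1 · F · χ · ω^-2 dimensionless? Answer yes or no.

no

Sum the exponent of each base dimension across the product:
  M: [ζ_1]_M + [F]_M + [χ]_M − 2·[ω]_M = (2) + (1) + (1) − 2·(0) = 4
  L: [ζ_1]_L + [F]_L + [χ]_L − 2·[ω]_L = (1) + (1) + (1) − 2·(0) = 3
  T: [ζ_1]_T + [F]_T + [χ]_T − 2·[ω]_T = (0) + (-2) + (0) − 2·(-1) = 0
  Θ: [ζ_1]_Θ + [F]_Θ + [χ]_Θ − 2·[ω]_Θ = (0) + (0) + (1) − 2·(0) = 1
Net dimensions [M⁴ L³ Θ] ≠ [1] — not dimensionless.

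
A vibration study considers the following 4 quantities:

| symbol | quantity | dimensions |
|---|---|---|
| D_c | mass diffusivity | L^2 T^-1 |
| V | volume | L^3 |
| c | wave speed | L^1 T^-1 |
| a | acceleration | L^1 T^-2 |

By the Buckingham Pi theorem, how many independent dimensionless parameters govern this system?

2

There are 4 variables and 2 base dimensions (L, T).
The dimension matrix has rank 2.
Independent dimensionless groups: 4 − 2 = 2.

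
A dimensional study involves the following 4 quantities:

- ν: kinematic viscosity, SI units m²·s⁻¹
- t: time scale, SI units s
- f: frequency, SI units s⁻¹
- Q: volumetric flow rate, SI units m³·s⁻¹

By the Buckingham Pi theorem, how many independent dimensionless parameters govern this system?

There are 4 variables and 2 base dimensions (L, T).
The dimension matrix has rank 2.
Independent dimensionless groups: 4 − 2 = 2.

2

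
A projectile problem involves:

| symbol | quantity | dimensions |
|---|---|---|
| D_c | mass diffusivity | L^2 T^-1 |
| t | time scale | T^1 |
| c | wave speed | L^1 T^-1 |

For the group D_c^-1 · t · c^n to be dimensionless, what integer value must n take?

Balance the L exponent: (1)·n from c, plus −(2) + (0) = -2 from the rest, must sum to zero.
n − 2 = 0, so n = 2.

2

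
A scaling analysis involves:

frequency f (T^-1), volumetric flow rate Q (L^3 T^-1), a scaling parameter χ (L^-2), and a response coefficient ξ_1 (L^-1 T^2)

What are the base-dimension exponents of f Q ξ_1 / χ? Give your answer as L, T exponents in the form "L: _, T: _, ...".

Collect each base-dimension exponent across the product:
  L: (0) + (3) − (-2) + (-1) = 4
  T: (-1) + (-1) − (0) + (2) = 0
So the dimensions are [L⁴].

L: 4, T: 0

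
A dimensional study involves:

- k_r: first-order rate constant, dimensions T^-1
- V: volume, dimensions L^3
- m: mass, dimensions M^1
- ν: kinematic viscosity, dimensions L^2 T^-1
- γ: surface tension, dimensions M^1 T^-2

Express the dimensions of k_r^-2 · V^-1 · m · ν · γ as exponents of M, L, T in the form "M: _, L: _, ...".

M: 2, L: -1, T: -1

Collect each base-dimension exponent across the product:
  M: −2·(0) − (0) + (1) + (0) + (1) = 2
  L: −2·(0) − (3) + (0) + (2) + (0) = -1
  T: −2·(-1) − (0) + (0) + (-1) + (-2) = -1
So the dimensions are [M² L⁻¹ T⁻¹].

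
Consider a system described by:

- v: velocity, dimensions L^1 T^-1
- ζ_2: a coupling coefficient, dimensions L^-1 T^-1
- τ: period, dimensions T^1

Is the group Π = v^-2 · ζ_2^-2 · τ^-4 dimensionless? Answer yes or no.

Sum the exponent of each base dimension across the product:
  M: −2·[v]_M − 2·[ζ_2]_M − 4·[τ]_M = −2·(0) − 2·(0) − 4·(0) = 0
  L: −2·[v]_L − 2·[ζ_2]_L − 4·[τ]_L = −2·(1) − 2·(-1) − 4·(0) = 0
  T: −2·[v]_T − 2·[ζ_2]_T − 4·[τ]_T = −2·(-1) − 2·(-1) − 4·(1) = 0
All base exponents vanish — dimensionless.

yes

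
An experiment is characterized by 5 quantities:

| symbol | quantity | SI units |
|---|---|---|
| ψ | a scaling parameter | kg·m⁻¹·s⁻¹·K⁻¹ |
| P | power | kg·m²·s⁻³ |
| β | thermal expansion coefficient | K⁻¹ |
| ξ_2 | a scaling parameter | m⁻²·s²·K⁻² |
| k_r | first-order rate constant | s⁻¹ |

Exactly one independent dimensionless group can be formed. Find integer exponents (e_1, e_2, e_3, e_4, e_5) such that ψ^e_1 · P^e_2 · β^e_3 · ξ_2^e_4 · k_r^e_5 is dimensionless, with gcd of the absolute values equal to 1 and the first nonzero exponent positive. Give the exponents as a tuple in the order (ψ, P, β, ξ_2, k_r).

(2, -2, 4, -3, -2)

M: e_1·(1) + e_2·(1) + e_3·(0) + e_4·(0) + e_5·(0) = 0
L: e_1·(-1) + e_2·(2) + e_3·(0) + e_4·(-2) + e_5·(0) = 0
T: e_1·(-1) + e_2·(-3) + e_3·(0) + e_4·(2) + e_5·(-1) = 0
Θ: e_1·(-1) + e_2·(0) + e_3·(-1) + e_4·(-2) + e_5·(0) = 0
Solving this homogeneous linear system for the smallest-integer solution (first nonzero entry positive) gives (2, -2, 4, -3, -2).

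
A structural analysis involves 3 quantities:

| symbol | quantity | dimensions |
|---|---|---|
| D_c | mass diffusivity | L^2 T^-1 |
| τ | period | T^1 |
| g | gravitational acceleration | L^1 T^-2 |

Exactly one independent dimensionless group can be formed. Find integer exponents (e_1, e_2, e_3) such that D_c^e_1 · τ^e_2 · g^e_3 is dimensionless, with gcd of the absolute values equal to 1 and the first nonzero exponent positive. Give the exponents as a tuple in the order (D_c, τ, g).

(1, -3, -2)

L: e_1·(2) + e_2·(0) + e_3·(1) = 0
T: e_1·(-1) + e_2·(1) + e_3·(-2) = 0
Solving this homogeneous linear system for the smallest-integer solution (first nonzero entry positive) gives (1, -3, -2).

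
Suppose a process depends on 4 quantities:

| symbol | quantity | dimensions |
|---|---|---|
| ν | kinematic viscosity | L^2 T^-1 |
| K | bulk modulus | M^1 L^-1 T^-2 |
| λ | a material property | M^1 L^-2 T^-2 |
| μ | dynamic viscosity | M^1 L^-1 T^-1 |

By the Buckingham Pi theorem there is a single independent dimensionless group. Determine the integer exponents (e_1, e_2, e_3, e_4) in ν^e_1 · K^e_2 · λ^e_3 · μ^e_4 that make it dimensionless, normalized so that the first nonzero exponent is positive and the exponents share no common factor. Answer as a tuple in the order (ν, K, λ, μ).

M: e_1·(0) + e_2·(1) + e_3·(1) + e_4·(1) = 0
L: e_1·(2) + e_2·(-1) + e_3·(-2) + e_4·(-1) = 0
T: e_1·(-1) + e_2·(-2) + e_3·(-2) + e_4·(-1) = 0
Solving this homogeneous linear system for the smallest-integer solution (first nonzero entry positive) gives (1, -3, 2, 1).

(1, -3, 2, 1)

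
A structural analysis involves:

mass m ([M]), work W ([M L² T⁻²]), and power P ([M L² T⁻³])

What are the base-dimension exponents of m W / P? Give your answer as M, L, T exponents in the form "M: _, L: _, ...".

Collect each base-dimension exponent across the product:
  M: (1) + (1) − (1) = 1
  L: (0) + (2) − (2) = 0
  T: (0) + (-2) − (-3) = 1
So the dimensions are [M T].

M: 1, L: 0, T: 1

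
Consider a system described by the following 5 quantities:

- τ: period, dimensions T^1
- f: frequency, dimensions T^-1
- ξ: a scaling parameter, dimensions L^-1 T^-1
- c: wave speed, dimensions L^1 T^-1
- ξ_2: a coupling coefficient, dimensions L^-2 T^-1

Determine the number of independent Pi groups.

There are 5 variables and 2 base dimensions (L, T).
The dimension matrix has rank 2.
Independent dimensionless groups: 5 − 2 = 3.

3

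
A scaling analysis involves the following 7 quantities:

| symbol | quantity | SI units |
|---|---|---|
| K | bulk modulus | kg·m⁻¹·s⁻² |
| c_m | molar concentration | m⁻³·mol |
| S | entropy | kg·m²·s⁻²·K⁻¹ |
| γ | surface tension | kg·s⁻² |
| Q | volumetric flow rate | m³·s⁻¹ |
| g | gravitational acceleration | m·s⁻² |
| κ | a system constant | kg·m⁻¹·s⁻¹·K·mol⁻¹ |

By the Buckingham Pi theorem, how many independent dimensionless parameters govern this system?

2

There are 7 variables and 5 base dimensions (M, L, T, Θ, N).
The dimension matrix has rank 5.
Independent dimensionless groups: 7 − 5 = 2.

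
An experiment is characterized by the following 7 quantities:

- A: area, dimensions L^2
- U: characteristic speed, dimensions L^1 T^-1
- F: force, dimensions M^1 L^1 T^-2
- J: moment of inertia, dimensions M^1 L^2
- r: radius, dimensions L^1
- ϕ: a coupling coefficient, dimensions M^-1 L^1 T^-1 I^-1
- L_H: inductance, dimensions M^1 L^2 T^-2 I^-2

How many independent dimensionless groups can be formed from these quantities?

There are 7 variables and 4 base dimensions (M, L, T, I).
The dimension matrix has rank 4.
Independent dimensionless groups: 7 − 4 = 3.

3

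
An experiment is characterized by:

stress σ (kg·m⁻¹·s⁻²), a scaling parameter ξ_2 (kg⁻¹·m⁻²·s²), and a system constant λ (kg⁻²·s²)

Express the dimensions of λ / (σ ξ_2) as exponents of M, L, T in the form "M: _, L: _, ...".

Collect each base-dimension exponent across the product:
  M: −(1) − (-1) + (-2) = -2
  L: −(-1) − (-2) + (0) = 3
  T: −(-2) − (2) + (2) = 2
So the dimensions are [M⁻² L³ T²].

M: -2, L: 3, T: 2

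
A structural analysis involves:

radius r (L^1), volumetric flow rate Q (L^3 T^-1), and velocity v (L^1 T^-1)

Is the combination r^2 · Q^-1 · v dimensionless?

yes

Sum the exponent of each base dimension across the product:
  L: 2·[r]_L − [Q]_L + [v]_L = 2·(1) − (3) + (1) = 0
  T: 2·[r]_T − [Q]_T + [v]_T = 2·(0) − (-1) + (-1) = 0
All base exponents vanish — dimensionless.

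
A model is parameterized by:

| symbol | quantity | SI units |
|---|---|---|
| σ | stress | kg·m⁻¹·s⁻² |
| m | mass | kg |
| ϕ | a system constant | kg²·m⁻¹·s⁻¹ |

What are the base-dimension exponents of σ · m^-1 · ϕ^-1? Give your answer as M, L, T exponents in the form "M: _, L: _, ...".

M: -2, L: 0, T: -1

Collect each base-dimension exponent across the product:
  M: (1) − (1) − (2) = -2
  L: (-1) − (0) − (-1) = 0
  T: (-2) − (0) − (-1) = -1
So the dimensions are [M⁻² T⁻¹].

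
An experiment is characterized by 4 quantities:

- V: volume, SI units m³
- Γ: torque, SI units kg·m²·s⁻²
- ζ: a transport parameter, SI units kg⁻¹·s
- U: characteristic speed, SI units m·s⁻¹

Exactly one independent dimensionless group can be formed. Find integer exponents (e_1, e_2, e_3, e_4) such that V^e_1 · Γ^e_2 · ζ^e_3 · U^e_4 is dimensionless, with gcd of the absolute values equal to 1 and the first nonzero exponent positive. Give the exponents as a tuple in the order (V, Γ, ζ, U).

(1, -3, -3, 3)

M: e_1·(0) + e_2·(1) + e_3·(-1) + e_4·(0) = 0
L: e_1·(3) + e_2·(2) + e_3·(0) + e_4·(1) = 0
T: e_1·(0) + e_2·(-2) + e_3·(1) + e_4·(-1) = 0
Solving this homogeneous linear system for the smallest-integer solution (first nonzero entry positive) gives (1, -3, -3, 3).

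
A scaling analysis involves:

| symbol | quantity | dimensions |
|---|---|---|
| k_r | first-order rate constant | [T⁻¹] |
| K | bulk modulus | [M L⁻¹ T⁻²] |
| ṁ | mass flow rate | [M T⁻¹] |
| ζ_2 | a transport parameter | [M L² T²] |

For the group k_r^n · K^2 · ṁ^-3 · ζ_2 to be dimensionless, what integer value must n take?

Balance the T exponent: (-1)·n from k_r, plus 2·(-2) − 3·(-1) + (2) = 1 from the rest, must sum to zero.
−n + 1 = 0, so n = 1.

1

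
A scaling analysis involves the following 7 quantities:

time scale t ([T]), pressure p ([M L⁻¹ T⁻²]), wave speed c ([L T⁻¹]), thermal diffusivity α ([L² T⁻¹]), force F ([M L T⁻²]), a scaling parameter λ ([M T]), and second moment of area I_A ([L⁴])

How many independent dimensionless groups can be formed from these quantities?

4

There are 7 variables and 3 base dimensions (M, L, T).
The dimension matrix has rank 3.
Independent dimensionless groups: 7 − 3 = 4.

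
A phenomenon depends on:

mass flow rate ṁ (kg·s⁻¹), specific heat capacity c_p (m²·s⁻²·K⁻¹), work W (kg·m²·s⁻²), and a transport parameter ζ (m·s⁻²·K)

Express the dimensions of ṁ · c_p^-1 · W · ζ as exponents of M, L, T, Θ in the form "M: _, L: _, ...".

Collect each base-dimension exponent across the product:
  M: (1) − (0) + (1) + (0) = 2
  L: (0) − (2) + (2) + (1) = 1
  T: (-1) − (-2) + (-2) + (-2) = -3
  Θ: (0) − (-1) + (0) + (1) = 2
So the dimensions are [M² L T⁻³ Θ²].

M: 2, L: 1, T: -3, Θ: 2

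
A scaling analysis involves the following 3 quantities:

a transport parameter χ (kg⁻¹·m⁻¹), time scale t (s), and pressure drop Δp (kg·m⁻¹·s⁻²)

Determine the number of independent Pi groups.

There are 3 variables and 3 base dimensions (M, L, T).
The dimension matrix has rank 3.
Independent dimensionless groups: 3 − 3 = 0.

0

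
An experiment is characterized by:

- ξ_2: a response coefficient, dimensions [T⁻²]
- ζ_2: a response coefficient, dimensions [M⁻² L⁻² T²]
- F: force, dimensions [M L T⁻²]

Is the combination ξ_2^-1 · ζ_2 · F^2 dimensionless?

Sum the exponent of each base dimension across the product:
  M: −[ξ_2]_M + [ζ_2]_M + 2·[F]_M = −(0) + (-2) + 2·(1) = 0
  L: −[ξ_2]_L + [ζ_2]_L + 2·[F]_L = −(0) + (-2) + 2·(1) = 0
  T: −[ξ_2]_T + [ζ_2]_T + 2·[F]_T = −(-2) + (2) + 2·(-2) = 0
All base exponents vanish — dimensionless.

yes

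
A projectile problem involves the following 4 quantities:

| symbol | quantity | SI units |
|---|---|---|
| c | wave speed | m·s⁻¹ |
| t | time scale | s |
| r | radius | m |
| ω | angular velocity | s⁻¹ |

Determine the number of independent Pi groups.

There are 4 variables and 2 base dimensions (L, T).
The dimension matrix has rank 2.
Independent dimensionless groups: 4 − 2 = 2.

2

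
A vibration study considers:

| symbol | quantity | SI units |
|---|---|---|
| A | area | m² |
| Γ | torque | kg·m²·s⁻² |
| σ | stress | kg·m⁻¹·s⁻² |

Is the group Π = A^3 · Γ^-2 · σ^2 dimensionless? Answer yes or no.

Sum the exponent of each base dimension across the product:
  M: 3·[A]_M − 2·[Γ]_M + 2·[σ]_M = 3·(0) − 2·(1) + 2·(1) = 0
  L: 3·[A]_L − 2·[Γ]_L + 2·[σ]_L = 3·(2) − 2·(2) + 2·(-1) = 0
  T: 3·[A]_T − 2·[Γ]_T + 2·[σ]_T = 3·(0) − 2·(-2) + 2·(-2) = 0
All base exponents vanish — dimensionless.

yes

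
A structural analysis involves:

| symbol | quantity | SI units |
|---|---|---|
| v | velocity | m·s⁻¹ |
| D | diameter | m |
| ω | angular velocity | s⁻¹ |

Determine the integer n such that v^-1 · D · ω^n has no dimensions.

1

Balance the T exponent: (-1)·n from ω, plus −(-1) + (0) = 1 from the rest, must sum to zero.
−n + 1 = 0, so n = 1.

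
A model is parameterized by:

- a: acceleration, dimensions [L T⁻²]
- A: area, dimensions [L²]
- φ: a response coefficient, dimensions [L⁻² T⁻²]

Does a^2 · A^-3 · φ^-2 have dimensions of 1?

Sum the exponent of each base dimension across the product:
  L: 2·[a]_L − 3·[A]_L − 2·[φ]_L = 2·(1) − 3·(2) − 2·(-2) = 0
  T: 2·[a]_T − 3·[A]_T − 2·[φ]_T = 2·(-2) − 3·(0) − 2·(-2) = 0
All base exponents vanish — dimensionless.

yes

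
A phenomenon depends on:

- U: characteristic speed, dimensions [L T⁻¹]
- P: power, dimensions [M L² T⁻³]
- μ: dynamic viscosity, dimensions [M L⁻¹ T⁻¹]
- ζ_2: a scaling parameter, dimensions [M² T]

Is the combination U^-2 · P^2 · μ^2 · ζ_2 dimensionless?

no

Sum the exponent of each base dimension across the product:
  M: −2·[U]_M + 2·[P]_M + 2·[μ]_M + [ζ_2]_M = −2·(0) + 2·(1) + 2·(1) + (2) = 6
  L: −2·[U]_L + 2·[P]_L + 2·[μ]_L + [ζ_2]_L = −2·(1) + 2·(2) + 2·(-1) + (0) = 0
  T: −2·[U]_T + 2·[P]_T + 2·[μ]_T + [ζ_2]_T = −2·(-1) + 2·(-3) + 2·(-1) + (1) = -5
Net dimensions [M⁶ T⁻⁵] ≠ [1] — not dimensionless.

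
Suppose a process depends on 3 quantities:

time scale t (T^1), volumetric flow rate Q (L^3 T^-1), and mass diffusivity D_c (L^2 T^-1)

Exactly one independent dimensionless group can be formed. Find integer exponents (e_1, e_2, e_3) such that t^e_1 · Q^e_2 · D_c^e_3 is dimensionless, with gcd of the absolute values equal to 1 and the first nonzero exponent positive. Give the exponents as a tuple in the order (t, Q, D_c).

(1, -2, 3)

L: e_1·(0) + e_2·(3) + e_3·(2) = 0
T: e_1·(1) + e_2·(-1) + e_3·(-1) = 0
Solving this homogeneous linear system for the smallest-integer solution (first nonzero entry positive) gives (1, -2, 3).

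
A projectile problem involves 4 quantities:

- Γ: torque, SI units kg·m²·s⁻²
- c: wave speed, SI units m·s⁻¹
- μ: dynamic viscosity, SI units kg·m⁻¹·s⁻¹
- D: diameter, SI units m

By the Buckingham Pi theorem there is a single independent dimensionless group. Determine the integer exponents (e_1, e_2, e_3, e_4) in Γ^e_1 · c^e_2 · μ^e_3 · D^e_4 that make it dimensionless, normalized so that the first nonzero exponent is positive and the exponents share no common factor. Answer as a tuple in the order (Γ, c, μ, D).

(1, -1, -1, -2)

M: e_1·(1) + e_2·(0) + e_3·(1) + e_4·(0) = 0
L: e_1·(2) + e_2·(1) + e_3·(-1) + e_4·(1) = 0
T: e_1·(-2) + e_2·(-1) + e_3·(-1) + e_4·(0) = 0
Solving this homogeneous linear system for the smallest-integer solution (first nonzero entry positive) gives (1, -1, -1, -2).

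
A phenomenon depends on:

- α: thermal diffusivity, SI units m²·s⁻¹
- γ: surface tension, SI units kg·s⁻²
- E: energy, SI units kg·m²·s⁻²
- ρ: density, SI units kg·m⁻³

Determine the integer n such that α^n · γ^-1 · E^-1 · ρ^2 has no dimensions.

4

Balance the L exponent: (2)·n from α, plus −(0) − (2) + 2·(-3) = -8 from the rest, must sum to zero.
2n − 8 = 0, so n = 4.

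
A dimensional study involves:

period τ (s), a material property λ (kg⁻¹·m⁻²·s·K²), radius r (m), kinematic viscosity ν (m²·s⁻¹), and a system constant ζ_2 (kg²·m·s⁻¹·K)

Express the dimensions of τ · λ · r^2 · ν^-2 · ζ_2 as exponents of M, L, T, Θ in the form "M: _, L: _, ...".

Collect each base-dimension exponent across the product:
  M: (0) + (-1) + 2·(0) − 2·(0) + (2) = 1
  L: (0) + (-2) + 2·(1) − 2·(2) + (1) = -3
  T: (1) + (1) + 2·(0) − 2·(-1) + (-1) = 3
  Θ: (0) + (2) + 2·(0) − 2·(0) + (1) = 3
So the dimensions are [M L⁻³ T³ Θ³].

M: 1, L: -3, T: 3, Θ: 3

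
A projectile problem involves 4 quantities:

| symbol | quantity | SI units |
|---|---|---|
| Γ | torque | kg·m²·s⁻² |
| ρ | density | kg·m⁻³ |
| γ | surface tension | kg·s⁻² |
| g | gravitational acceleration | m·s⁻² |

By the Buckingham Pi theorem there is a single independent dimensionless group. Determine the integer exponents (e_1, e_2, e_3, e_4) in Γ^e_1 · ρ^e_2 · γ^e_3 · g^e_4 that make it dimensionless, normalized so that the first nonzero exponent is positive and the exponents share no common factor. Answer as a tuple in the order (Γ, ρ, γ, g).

M: e_1·(1) + e_2·(1) + e_3·(1) + e_4·(0) = 0
L: e_1·(2) + e_2·(-3) + e_3·(0) + e_4·(1) = 0
T: e_1·(-2) + e_2·(0) + e_3·(-2) + e_4·(-2) = 0
Solving this homogeneous linear system for the smallest-integer solution (first nonzero entry positive) gives (1, 1, -2, 1).

(1, 1, -2, 1)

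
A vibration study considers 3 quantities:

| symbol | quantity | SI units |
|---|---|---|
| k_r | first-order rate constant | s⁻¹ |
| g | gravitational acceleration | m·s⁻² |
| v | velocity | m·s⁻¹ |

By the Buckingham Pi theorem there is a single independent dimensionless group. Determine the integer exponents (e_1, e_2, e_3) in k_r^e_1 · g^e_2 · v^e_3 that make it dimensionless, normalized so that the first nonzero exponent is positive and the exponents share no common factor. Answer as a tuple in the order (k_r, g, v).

L: e_1·(0) + e_2·(1) + e_3·(1) = 0
T: e_1·(-1) + e_2·(-2) + e_3·(-1) = 0
Solving this homogeneous linear system for the smallest-integer solution (first nonzero entry positive) gives (1, -1, 1).

(1, -1, 1)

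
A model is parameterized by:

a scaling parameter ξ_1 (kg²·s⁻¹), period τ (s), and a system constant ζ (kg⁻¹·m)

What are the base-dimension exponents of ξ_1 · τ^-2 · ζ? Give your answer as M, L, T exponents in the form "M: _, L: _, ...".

M: 1, L: 1, T: -3

Collect each base-dimension exponent across the product:
  M: (2) − 2·(0) + (-1) = 1
  L: (0) − 2·(0) + (1) = 1
  T: (-1) − 2·(1) + (0) = -3
So the dimensions are [M L T⁻³].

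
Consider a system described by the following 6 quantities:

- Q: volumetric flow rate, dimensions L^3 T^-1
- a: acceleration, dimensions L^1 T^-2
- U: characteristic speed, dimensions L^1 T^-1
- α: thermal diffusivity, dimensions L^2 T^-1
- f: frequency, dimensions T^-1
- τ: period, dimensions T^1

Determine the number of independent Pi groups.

There are 6 variables and 2 base dimensions (L, T).
The dimension matrix has rank 2.
Independent dimensionless groups: 6 − 2 = 4.

4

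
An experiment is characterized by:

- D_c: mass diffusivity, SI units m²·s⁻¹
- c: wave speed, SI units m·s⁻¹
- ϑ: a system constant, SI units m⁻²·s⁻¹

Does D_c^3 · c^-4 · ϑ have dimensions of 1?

yes

Sum the exponent of each base dimension across the product:
  L: 3·[D_c]_L − 4·[c]_L + [ϑ]_L = 3·(2) − 4·(1) + (-2) = 0
  T: 3·[D_c]_T − 4·[c]_T + [ϑ]_T = 3·(-1) − 4·(-1) + (-1) = 0
All base exponents vanish — dimensionless.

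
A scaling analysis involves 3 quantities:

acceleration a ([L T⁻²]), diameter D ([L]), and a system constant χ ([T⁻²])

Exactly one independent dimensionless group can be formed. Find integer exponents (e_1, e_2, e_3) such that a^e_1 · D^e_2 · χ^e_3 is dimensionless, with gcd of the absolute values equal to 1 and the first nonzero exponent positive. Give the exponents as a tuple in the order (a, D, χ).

L: e_1·(1) + e_2·(1) + e_3·(0) = 0
T: e_1·(-2) + e_2·(0) + e_3·(-2) = 0
Solving this homogeneous linear system for the smallest-integer solution (first nonzero entry positive) gives (1, -1, -1).

(1, -1, -1)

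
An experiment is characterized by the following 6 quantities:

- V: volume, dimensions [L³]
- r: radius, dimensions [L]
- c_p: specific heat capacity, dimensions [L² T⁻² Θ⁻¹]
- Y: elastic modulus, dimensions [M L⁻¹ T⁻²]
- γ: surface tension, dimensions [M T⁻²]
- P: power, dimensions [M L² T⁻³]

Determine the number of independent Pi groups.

There are 6 variables and 4 base dimensions (M, L, T, Θ).
The dimension matrix has rank 4.
Independent dimensionless groups: 6 − 4 = 2.

2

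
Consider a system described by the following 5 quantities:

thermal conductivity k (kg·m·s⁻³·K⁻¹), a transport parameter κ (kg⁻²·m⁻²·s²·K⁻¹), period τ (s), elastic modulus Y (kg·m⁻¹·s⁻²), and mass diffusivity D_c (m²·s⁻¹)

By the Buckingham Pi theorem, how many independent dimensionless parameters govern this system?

There are 5 variables and 4 base dimensions (M, L, T, Θ).
The dimension matrix has rank 4.
Independent dimensionless groups: 5 − 4 = 1.

1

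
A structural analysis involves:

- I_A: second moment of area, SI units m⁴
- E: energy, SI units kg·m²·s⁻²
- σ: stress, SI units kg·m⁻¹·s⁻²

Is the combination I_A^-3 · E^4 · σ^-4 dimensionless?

yes

Sum the exponent of each base dimension across the product:
  M: −3·[I_A]_M + 4·[E]_M − 4·[σ]_M = −3·(0) + 4·(1) − 4·(1) = 0
  L: −3·[I_A]_L + 4·[E]_L − 4·[σ]_L = −3·(4) + 4·(2) − 4·(-1) = 0
  T: −3·[I_A]_T + 4·[E]_T − 4·[σ]_T = −3·(0) + 4·(-2) − 4·(-2) = 0
All base exponents vanish — dimensionless.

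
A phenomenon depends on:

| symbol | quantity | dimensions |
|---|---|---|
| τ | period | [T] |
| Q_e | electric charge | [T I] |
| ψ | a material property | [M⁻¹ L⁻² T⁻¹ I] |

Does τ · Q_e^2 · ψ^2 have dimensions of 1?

no

Sum the exponent of each base dimension across the product:
  M: [τ]_M + 2·[Q_e]_M + 2·[ψ]_M = (0) + 2·(0) + 2·(-1) = -2
  L: [τ]_L + 2·[Q_e]_L + 2·[ψ]_L = (0) + 2·(0) + 2·(-2) = -4
  T: [τ]_T + 2·[Q_e]_T + 2·[ψ]_T = (1) + 2·(1) + 2·(-1) = 1
  I: [τ]_I + 2·[Q_e]_I + 2·[ψ]_I = (0) + 2·(1) + 2·(1) = 4
Net dimensions [M⁻² L⁻⁴ T I⁴] ≠ [1] — not dimensionless.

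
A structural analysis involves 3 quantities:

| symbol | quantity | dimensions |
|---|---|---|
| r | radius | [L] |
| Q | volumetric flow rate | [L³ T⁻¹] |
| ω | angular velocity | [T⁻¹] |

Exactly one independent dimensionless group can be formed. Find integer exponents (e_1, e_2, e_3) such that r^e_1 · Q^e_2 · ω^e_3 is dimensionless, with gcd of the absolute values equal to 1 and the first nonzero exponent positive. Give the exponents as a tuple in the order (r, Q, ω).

(3, -1, 1)

L: e_1·(1) + e_2·(3) + e_3·(0) = 0
T: e_1·(0) + e_2·(-1) + e_3·(-1) = 0
Solving this homogeneous linear system for the smallest-integer solution (first nonzero entry positive) gives (3, -1, 1).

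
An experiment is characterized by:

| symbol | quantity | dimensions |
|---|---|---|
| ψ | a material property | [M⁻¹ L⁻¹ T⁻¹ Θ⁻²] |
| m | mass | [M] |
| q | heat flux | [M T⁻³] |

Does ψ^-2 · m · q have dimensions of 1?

Sum the exponent of each base dimension across the product:
  M: −2·[ψ]_M + [m]_M + [q]_M = −2·(-1) + (1) + (1) = 4
  L: −2·[ψ]_L + [m]_L + [q]_L = −2·(-1) + (0) + (0) = 2
  T: −2·[ψ]_T + [m]_T + [q]_T = −2·(-1) + (0) + (-3) = -1
  Θ: −2·[ψ]_Θ + [m]_Θ + [q]_Θ = −2·(-2) + (0) + (0) = 4
Net dimensions [M⁴ L² T⁻¹ Θ⁴] ≠ [1] — not dimensionless.

no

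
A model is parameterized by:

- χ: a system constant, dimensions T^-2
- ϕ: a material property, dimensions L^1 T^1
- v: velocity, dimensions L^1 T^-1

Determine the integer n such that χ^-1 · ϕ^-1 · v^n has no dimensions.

1

Balance the L exponent: (1)·n from v, plus −(0) − (1) = -1 from the rest, must sum to zero.
n − 1 = 0, so n = 1.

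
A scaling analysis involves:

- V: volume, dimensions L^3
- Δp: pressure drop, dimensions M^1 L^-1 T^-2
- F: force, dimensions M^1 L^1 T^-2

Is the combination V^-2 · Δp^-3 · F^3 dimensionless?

yes

Sum the exponent of each base dimension across the product:
  M: −2·[V]_M − 3·[Δp]_M + 3·[F]_M = −2·(0) − 3·(1) + 3·(1) = 0
  L: −2·[V]_L − 3·[Δp]_L + 3·[F]_L = −2·(3) − 3·(-1) + 3·(1) = 0
  T: −2·[V]_T − 3·[Δp]_T + 3·[F]_T = −2·(0) − 3·(-2) + 3·(-2) = 0
  N: −2·[V]_N − 3·[Δp]_N + 3·[F]_N = −2·(0) − 3·(0) + 3·(0) = 0
All base exponents vanish — dimensionless.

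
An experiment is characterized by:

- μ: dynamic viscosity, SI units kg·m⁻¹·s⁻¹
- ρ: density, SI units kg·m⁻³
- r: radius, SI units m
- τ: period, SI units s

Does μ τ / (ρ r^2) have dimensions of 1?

Sum the exponent of each base dimension across the product:
  M: [μ]_M − [ρ]_M − 2·[r]_M + [τ]_M = (1) − (1) − 2·(0) + (0) = 0
  L: [μ]_L − [ρ]_L − 2·[r]_L + [τ]_L = (-1) − (-3) − 2·(1) + (0) = 0
  T: [μ]_T − [ρ]_T − 2·[r]_T + [τ]_T = (-1) − (0) − 2·(0) + (1) = 0
  I: [μ]_I − [ρ]_I − 2·[r]_I + [τ]_I = (0) − (0) − 2·(0) + (0) = 0
All base exponents vanish — dimensionless.

yes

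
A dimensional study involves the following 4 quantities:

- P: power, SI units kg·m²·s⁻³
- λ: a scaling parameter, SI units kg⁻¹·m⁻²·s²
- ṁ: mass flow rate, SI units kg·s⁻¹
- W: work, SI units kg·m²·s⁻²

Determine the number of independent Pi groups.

1

There are 4 variables and 3 base dimensions (M, L, T).
The dimension matrix has rank 3.
Independent dimensionless groups: 4 − 3 = 1.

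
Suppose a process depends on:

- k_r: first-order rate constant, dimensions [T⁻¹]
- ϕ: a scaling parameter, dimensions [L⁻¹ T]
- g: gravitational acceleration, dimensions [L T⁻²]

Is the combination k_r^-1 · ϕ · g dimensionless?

Sum the exponent of each base dimension across the product:
  L: −[k_r]_L + [ϕ]_L + [g]_L = −(0) + (-1) + (1) = 0
  T: −[k_r]_T + [ϕ]_T + [g]_T = −(-1) + (1) + (-2) = 0
All base exponents vanish — dimensionless.

yes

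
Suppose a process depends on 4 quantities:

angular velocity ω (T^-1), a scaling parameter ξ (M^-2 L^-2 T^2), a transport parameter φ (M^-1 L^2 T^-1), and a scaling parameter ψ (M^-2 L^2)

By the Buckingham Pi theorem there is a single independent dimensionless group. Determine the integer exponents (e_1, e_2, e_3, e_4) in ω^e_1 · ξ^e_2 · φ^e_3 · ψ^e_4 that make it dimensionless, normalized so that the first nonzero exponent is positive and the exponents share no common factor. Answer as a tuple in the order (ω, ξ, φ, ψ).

M: e_1·(0) + e_2·(-2) + e_3·(-1) + e_4·(-2) = 0
L: e_1·(0) + e_2·(-2) + e_3·(2) + e_4·(2) = 0
T: e_1·(-1) + e_2·(2) + e_3·(-1) + e_4·(0) = 0
Solving this homogeneous linear system for the smallest-integer solution (first nonzero entry positive) gives (2, -1, -4, 3).

(2, -1, -4, 3)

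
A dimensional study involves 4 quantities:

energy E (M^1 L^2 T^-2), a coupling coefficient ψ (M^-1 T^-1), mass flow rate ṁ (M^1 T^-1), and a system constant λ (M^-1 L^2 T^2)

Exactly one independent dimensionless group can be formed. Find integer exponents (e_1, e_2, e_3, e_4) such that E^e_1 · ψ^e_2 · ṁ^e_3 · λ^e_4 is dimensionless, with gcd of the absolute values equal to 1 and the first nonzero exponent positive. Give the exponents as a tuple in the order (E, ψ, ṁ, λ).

(1, -1, -3, -1)

M: e_1·(1) + e_2·(-1) + e_3·(1) + e_4·(-1) = 0
L: e_1·(2) + e_2·(0) + e_3·(0) + e_4·(2) = 0
T: e_1·(-2) + e_2·(-1) + e_3·(-1) + e_4·(2) = 0
Solving this homogeneous linear system for the smallest-integer solution (first nonzero entry positive) gives (1, -1, -3, -1).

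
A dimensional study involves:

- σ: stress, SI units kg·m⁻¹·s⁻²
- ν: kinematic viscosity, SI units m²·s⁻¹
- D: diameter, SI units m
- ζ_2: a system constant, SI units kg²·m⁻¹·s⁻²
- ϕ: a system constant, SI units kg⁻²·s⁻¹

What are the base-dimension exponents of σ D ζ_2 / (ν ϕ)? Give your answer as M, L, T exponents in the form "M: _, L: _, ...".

Collect each base-dimension exponent across the product:
  M: (1) − (0) + (0) + (2) − (-2) = 5
  L: (-1) − (2) + (1) + (-1) − (0) = -3
  T: (-2) − (-1) + (0) + (-2) − (-1) = -2
So the dimensions are [M⁵ L⁻³ T⁻²].

M: 5, L: -3, T: -2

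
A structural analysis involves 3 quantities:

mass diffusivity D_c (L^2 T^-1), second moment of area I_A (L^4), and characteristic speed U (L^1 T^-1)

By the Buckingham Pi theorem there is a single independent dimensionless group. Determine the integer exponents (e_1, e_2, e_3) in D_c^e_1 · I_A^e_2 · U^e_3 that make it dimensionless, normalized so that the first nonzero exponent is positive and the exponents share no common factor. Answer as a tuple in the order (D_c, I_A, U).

L: e_1·(2) + e_2·(4) + e_3·(1) = 0
T: e_1·(-1) + e_2·(0) + e_3·(-1) = 0
Solving this homogeneous linear system for the smallest-integer solution (first nonzero entry positive) gives (4, -1, -4).

(4, -1, -4)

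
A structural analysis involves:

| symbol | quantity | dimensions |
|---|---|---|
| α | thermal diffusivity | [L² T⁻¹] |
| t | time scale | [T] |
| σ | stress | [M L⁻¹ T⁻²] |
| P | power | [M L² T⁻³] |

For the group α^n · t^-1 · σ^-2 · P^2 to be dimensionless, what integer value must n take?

-3

Balance the L exponent: (2)·n from α, plus −(0) − 2·(-1) + 2·(2) = 6 from the rest, must sum to zero.
2n + 6 = 0, so n = -3.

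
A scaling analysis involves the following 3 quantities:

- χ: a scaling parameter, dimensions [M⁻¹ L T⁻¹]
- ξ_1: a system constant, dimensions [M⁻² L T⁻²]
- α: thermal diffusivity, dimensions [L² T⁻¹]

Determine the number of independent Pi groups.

0

There are 3 variables and 3 base dimensions (M, L, T).
The dimension matrix has rank 3.
Independent dimensionless groups: 3 − 3 = 0.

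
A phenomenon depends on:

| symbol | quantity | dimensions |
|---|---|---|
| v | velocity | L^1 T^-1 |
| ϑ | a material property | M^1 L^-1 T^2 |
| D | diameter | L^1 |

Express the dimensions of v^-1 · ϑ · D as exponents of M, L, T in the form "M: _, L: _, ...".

Collect each base-dimension exponent across the product:
  M: −(0) + (1) + (0) = 1
  L: −(1) + (-1) + (1) = -1
  T: −(-1) + (2) + (0) = 3
So the dimensions are [M L⁻¹ T³].

M: 1, L: -1, T: 3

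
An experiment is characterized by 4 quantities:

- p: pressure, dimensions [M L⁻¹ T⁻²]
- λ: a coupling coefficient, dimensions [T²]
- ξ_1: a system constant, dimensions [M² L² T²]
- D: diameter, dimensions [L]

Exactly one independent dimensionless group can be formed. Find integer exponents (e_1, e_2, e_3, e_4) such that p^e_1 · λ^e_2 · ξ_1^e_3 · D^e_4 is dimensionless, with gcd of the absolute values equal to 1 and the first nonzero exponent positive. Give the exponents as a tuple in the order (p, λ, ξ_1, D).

(2, 3, -1, 4)

M: e_1·(1) + e_2·(0) + e_3·(2) + e_4·(0) = 0
L: e_1·(-1) + e_2·(0) + e_3·(2) + e_4·(1) = 0
T: e_1·(-2) + e_2·(2) + e_3·(2) + e_4·(0) = 0
Solving this homogeneous linear system for the smallest-integer solution (first nonzero entry positive) gives (2, 3, -1, 4).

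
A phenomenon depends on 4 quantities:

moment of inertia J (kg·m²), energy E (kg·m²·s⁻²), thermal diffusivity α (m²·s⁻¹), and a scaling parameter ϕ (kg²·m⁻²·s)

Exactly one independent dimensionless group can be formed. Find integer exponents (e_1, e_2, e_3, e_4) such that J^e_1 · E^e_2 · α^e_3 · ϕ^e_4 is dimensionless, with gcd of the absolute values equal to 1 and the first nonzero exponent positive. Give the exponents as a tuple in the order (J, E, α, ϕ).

(1, 1, -3, -1)

M: e_1·(1) + e_2·(1) + e_3·(0) + e_4·(2) = 0
L: e_1·(2) + e_2·(2) + e_3·(2) + e_4·(-2) = 0
T: e_1·(0) + e_2·(-2) + e_3·(-1) + e_4·(1) = 0
Solving this homogeneous linear system for the smallest-integer solution (first nonzero entry positive) gives (1, 1, -3, -1).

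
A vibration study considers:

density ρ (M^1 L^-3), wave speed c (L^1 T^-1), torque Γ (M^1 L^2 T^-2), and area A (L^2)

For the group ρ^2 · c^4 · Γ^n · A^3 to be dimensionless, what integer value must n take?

-2

Balance the M exponent: (1)·n from Γ, plus 2·(1) + 4·(0) + 3·(0) = 2 from the rest, must sum to zero.
n + 2 = 0, so n = -2.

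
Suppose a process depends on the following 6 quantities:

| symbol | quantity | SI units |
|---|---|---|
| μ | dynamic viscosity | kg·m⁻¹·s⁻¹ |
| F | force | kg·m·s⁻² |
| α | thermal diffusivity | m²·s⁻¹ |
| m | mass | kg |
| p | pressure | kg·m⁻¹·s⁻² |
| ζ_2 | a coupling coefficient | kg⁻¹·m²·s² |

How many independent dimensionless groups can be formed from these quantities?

3

There are 6 variables and 3 base dimensions (M, L, T).
The dimension matrix has rank 3.
Independent dimensionless groups: 6 − 3 = 3.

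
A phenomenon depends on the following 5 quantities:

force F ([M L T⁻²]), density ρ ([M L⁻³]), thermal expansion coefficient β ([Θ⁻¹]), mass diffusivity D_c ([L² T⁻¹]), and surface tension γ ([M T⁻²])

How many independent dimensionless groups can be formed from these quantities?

1

There are 5 variables and 4 base dimensions (M, L, T, Θ).
The dimension matrix has rank 4.
Independent dimensionless groups: 5 − 4 = 1.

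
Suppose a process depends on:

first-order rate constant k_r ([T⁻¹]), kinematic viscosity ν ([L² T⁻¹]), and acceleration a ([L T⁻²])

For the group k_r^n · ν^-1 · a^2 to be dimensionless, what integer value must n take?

Balance the T exponent: (-1)·n from k_r, plus −(-1) + 2·(-2) = -3 from the rest, must sum to zero.
−n − 3 = 0, so n = -3.

-3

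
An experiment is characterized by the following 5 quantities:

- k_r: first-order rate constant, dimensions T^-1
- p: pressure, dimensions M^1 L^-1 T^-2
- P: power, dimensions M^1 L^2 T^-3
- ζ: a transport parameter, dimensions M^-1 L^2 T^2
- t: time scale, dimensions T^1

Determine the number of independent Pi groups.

There are 5 variables and 3 base dimensions (M, L, T).
The dimension matrix has rank 3.
Independent dimensionless groups: 5 − 3 = 2.

2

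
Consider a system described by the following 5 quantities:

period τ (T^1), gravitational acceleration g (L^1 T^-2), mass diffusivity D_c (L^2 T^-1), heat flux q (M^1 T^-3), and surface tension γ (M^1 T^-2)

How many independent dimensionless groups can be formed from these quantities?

There are 5 variables and 3 base dimensions (M, L, T).
The dimension matrix has rank 3.
Independent dimensionless groups: 5 − 3 = 2.

2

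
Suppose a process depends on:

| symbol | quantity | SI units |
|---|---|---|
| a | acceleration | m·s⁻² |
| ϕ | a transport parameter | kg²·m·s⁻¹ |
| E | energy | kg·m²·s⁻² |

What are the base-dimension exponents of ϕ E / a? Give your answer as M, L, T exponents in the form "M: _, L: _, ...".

Collect each base-dimension exponent across the product:
  M: −(0) + (2) + (1) = 3
  L: −(1) + (1) + (2) = 2
  T: −(-2) + (-1) + (-2) = -1
So the dimensions are [M³ L² T⁻¹].

M: 3, L: 2, T: -1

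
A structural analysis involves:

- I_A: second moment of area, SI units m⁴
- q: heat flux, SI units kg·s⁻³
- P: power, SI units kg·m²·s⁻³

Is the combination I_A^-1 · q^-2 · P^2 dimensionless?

Sum the exponent of each base dimension across the product:
  M: −[I_A]_M − 2·[q]_M + 2·[P]_M = −(0) − 2·(1) + 2·(1) = 0
  L: −[I_A]_L − 2·[q]_L + 2·[P]_L = −(4) − 2·(0) + 2·(2) = 0
  T: −[I_A]_T − 2·[q]_T + 2·[P]_T = −(0) − 2·(-3) + 2·(-3) = 0
All base exponents vanish — dimensionless.

yes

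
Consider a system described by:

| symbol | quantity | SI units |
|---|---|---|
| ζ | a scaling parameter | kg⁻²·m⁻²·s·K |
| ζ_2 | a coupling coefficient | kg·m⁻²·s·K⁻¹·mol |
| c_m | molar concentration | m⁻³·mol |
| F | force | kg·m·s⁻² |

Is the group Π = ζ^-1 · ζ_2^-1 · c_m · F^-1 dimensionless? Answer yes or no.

Sum the exponent of each base dimension across the product:
  M: −[ζ]_M − [ζ_2]_M + [c_m]_M − [F]_M = −(-2) − (1) + (0) − (1) = 0
  L: −[ζ]_L − [ζ_2]_L + [c_m]_L − [F]_L = −(-2) − (-2) + (-3) − (1) = 0
  T: −[ζ]_T − [ζ_2]_T + [c_m]_T − [F]_T = −(1) − (1) + (0) − (-2) = 0
  Θ: −[ζ]_Θ − [ζ_2]_Θ + [c_m]_Θ − [F]_Θ = −(1) − (-1) + (0) − (0) = 0
  N: −[ζ]_N − [ζ_2]_N + [c_m]_N − [F]_N = −(0) − (1) + (1) − (0) = 0
All base exponents vanish — dimensionless.

yes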